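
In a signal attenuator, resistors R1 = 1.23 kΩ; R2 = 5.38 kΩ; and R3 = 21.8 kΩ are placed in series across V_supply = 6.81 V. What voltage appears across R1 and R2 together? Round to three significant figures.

ΣR = 1.23 + 5.38 + 21.8 = 28.41 kΩ.
R_{R1..R2} = 1.23 + 5.38 = 6.610 kΩ.
V = V_supply · R/ΣR = 6.81 × 0.2327 = 1.584 V.

V ≈ 1.58 V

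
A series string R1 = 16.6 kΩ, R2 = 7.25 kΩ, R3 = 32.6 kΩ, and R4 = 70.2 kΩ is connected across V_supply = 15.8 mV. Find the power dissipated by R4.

P ≈ 1.09 nW

The common current is I = 15.8/126.7 = 0.1248 µA.
V(R4) = I·R = 8.758 mV; P = V·I = 8.758 × 0.1248 = 1.093 nW.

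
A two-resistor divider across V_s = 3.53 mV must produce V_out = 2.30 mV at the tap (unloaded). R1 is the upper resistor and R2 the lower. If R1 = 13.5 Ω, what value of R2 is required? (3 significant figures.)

R2 ≈ 25.2 Ω

V_out/V_s = R2/(R1+R2) = 0.6516.
Rearranging, R2 = R1·k/(1−k) = 13.5 × 1.870 = 25.24 Ω.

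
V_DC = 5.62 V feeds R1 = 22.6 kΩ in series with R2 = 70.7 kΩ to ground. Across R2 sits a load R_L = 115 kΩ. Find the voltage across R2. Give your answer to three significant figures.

V_out ≈ 3.71 V

First combine the lower leg with the load: R2 ‖ R_L = 43.78 kΩ.
Then V_out = V_DC · R2'/(R1 + R2') = 5.62 × 43.78/66.38 = 3.707 V.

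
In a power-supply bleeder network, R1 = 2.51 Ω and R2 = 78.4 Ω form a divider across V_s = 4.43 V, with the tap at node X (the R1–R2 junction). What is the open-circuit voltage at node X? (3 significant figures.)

V_th ≈ 4.29 V

V_th is the unloaded tap voltage: V_s · R2/(R1+R2) = 4.43 × 0.9690 = 4.293 V.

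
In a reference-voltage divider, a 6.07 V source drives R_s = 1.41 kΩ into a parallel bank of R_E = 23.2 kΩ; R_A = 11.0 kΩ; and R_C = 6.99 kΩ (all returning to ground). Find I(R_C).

Combine the parallel branches: R_p = (1/23.2 + 1/11.0 + 1/6.99)⁻¹ = 3.609 kΩ.
V_A by voltage divider: V_A = 6.07 × 3.609/(1.41 + 3.609) = 4.365 V.
Branch current I = V_A/R_C = 4.365/6.99 = 0.6244 mA.

I ≈ 0.624 mA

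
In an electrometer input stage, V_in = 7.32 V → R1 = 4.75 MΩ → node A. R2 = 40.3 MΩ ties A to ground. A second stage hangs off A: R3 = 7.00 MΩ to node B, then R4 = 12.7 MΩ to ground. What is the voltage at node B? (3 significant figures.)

The second stage (R3 + R4 = 19.70 MΩ) loads node A in parallel with R2.
Effective lower resistance at A: R2 ‖ 19.70 = 13.23 MΩ.
V_A = 7.32 × 13.23/(4.75 + 13.23) = 5.386 V.
V_B = V_A × 0.6447 = 3.472 V.

V_B ≈ 3.47 V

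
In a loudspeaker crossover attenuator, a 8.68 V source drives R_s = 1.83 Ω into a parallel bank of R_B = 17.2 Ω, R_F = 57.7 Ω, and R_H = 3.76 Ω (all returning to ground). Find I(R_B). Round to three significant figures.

Parallel bank: R_p = 1/(1/17.2 + 1/57.7 + 1/3.76) = 2.929 Ω.
V_A = 8.68 × 2.929/4.759 = 5.342 V.
I(R_B) = V_A / R_B = 5.342/17.2 = 0.3106 A.
(Equivalently: I_total = 1.824 A, then current-divider fraction G_k/ΣG = 0.1703.)

I ≈ 0.311 A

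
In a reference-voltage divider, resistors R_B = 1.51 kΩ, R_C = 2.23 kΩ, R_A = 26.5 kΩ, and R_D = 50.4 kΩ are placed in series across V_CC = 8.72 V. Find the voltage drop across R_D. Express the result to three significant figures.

V ≈ 5.45 V

Series total: ΣR = 1.51 + 2.23 + 26.5 + 50.4 = 80.64 kΩ.
Voltage divider: V = V_CC · (50.40 / 80.64) = 8.72 × 0.6250 = 5.450 V.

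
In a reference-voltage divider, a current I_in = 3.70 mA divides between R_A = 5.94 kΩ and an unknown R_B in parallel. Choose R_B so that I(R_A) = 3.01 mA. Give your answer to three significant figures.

In a two-way split, I_A/I_in = R_B/(R_A + R_B).
With f = 0.8135, R_B = R_A · f/(1−f) = 5.94 × 4.362 = 25.91 kΩ.

R_B ≈ 25.9 kΩ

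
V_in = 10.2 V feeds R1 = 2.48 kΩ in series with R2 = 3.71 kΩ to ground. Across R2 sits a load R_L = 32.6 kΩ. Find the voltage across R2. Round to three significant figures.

The load sits in parallel with R2, giving an effective lower resistance R2' = R2·R_L/(R2+R_L) = 3.331 kΩ.
Then V_out = V_in · R2'/(R1 + R2') = 10.2 × 3.331/5.811 = 5.847 V.
(Unloaded it would be 6.11 V; the load pulls it down.)

V_out ≈ 5.85 V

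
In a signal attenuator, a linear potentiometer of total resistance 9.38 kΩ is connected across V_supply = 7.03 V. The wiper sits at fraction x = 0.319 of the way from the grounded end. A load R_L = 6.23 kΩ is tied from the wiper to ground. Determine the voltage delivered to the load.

V_out ≈ 1.69 V

Split the track: R_lower = x·R_p = 2.992 kΩ, R_upper = (1−x)·R_p = 6.388 kΩ.
Lower segment in parallel with the load: 2.992 ‖ 6.23 = 2.021 kΩ.
Loaded-divider output: V_out = 7.03 × 0.2404 = 1.690 V.
(Unloaded: V_out = x·V_supply = 2.24 V.)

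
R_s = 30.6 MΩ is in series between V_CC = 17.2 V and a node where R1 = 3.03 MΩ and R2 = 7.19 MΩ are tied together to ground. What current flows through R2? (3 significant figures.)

I ≈ 0.156 µA

Combine the parallel branches: R_p = (1/3.03 + 1/7.19)⁻¹ = 2.132 MΩ.
V_A by voltage divider: V_A = 17.2 × 2.132/(30.6 + 2.132) = 1.120 V.
I(R2) = V_A / R2 = 1.120/7.19 = 0.1558 µA.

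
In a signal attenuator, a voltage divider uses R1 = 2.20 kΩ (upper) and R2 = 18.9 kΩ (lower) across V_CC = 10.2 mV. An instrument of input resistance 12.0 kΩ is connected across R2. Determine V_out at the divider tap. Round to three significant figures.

V_out ≈ 7.85 mV

R2 ‖ R_L = (18.9 × 12.0)/(18.9 + 12.0) = 7.340 kΩ.
Voltage divider with the loaded lower leg: V_out = 10.2 × 7.340/(2.20 + 7.340) = 10.2 × 0.7694 = 7.848 mV.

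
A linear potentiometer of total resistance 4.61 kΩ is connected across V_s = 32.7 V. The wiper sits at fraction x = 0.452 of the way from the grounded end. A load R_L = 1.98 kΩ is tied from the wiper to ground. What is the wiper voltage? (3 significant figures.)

V_out ≈ 9.37 V

The pot divides into 2.526 kΩ above the wiper and 2.084 kΩ below.
(x·R_p) ‖ R_L = 1.015 kΩ.
Then V_out = V_s · 1.015/(2.526 + 1.015) = 9.374 V.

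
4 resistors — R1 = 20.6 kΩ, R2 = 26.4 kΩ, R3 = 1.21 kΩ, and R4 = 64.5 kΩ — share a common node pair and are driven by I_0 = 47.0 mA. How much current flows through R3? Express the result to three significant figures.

Conductances: ΣG = 1/20.6 + 1/26.4 + 1/1.21 + 1/64.5 = 0.9284 (1/kΩ).
By the current-divider rule, I = I_0 · G_k/ΣG = 47.0 × 0.8902 = 41.84 mA.

I ≈ 41.8 mA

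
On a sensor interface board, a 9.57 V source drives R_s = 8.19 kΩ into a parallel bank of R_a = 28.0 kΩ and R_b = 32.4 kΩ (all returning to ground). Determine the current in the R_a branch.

Parallel bank: R_p = 1/(1/28.0 + 1/32.4) = 15.02 kΩ.
V_A = 9.57 × 15.02/23.21 = 6.193 V.
Branch current I = V_A/R_a = 6.193/28.0 = 0.2212 mA.

I ≈ 0.221 mA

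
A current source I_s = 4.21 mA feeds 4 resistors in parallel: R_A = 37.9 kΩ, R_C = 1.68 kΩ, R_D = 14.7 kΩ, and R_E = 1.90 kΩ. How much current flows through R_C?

I ≈ 2.06 mA

Conductances: ΣG = 1/37.9 + 1/1.68 + 1/14.7 + 1/1.90 = 1.216 (1/kΩ).
By the current-divider rule, I = I_s · G_k/ΣG = 4.21 × 0.4895 = 2.061 mA.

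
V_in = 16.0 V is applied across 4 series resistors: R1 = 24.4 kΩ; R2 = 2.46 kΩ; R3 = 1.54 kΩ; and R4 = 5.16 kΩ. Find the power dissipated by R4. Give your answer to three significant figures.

ΣR = 33.56 kΩ → I = 16.0/33.56 = 0.4768 mA.
P = I²R = 0.2273 × 5.16 = 1.173 mW.

P ≈ 1.17 mW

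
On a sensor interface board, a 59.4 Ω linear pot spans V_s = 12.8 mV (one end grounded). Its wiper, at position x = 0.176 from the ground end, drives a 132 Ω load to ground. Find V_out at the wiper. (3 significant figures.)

V_out ≈ 2.11 mV

Split the track: R_lower = x·R_p = 10.45 Ω, R_upper = (1−x)·R_p = 48.95 Ω.
R_L loads the lower segment: effective lower R = 9.687 Ω.
Then V_out = V_s · 9.687/(48.95 + 9.687) = 2.115 mV.
(Unloaded: V_out = x·V_s = 2.25 mV.)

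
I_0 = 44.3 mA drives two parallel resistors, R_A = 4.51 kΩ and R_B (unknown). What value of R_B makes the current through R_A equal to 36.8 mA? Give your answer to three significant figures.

The fraction through R_A equals R_B/(R_A+R_B).
36.8/44.3 = R_B/(R_A + R_B) → R_B = R_A · (0.8307)/(1 − 0.8307) = 4.51 × 4.907 = 22.13 kΩ.

R_B ≈ 22.1 kΩ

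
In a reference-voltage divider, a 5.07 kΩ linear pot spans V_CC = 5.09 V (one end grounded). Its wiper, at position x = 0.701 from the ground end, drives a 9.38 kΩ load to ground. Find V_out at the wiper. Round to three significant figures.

V_out ≈ 3.20 V

Lower segment x·R_p = 3.554 kΩ; upper segment (1−x)·R_p = 1.516 kΩ.
(x·R_p) ‖ R_L = 2.577 kΩ.
V_out = 5.09 × 2.577/(1.516 + 2.577) = 3.205 V.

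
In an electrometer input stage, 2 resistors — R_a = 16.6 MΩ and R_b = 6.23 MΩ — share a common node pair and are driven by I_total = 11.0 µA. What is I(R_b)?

Two-branch current divider: I_k = I_total · R_other/(R_1 + R_2).
I(R_b) = 11.0 × 16.6/(16.6 + 6.23) = 11.0 × 0.7271 = 7.998 µA.

I ≈ 8.00 µA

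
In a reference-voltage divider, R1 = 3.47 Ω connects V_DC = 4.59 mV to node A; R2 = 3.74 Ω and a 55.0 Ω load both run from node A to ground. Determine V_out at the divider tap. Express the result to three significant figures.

First combine the lower leg with the load: R2 ‖ R_L = 3.502 Ω.
Voltage divider with the loaded lower leg: V_out = 4.59 × 3.502/(3.47 + 3.502) = 4.59 × 0.5023 = 2.305 mV.

V_out ≈ 2.31 mV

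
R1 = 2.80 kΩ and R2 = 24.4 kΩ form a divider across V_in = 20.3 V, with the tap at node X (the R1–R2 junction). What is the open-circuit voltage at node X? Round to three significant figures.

V_th ≈ 18.2 V

V_th is the unloaded tap voltage: V_in · R2/(R1+R2) = 20.3 × 0.8971 = 18.21 V.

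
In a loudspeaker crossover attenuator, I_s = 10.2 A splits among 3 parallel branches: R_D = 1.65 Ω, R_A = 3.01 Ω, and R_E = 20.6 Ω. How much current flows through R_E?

I ≈ 0.502 A

Total conductance ΣG = 1/1.65 + 1/3.01 + 1/20.6 = 0.9868 (units of 1/Ω).
By the current-divider rule, I = I_s · G_k/ΣG = 10.2 × 0.04919 = 0.5018 A.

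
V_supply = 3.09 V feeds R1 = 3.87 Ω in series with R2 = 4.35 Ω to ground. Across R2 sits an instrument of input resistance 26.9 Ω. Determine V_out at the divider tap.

R2 ‖ R_L = (4.35 × 26.9)/(4.35 + 26.9) = 3.744 Ω.
Now apply the divider: V_out = 3.09 × 0.4918 = 1.520 V.

V_out ≈ 1.52 V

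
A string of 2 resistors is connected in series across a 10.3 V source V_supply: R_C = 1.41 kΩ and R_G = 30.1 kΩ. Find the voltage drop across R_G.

Series total: ΣR = 1.41 + 30.1 = 31.51 kΩ.
By the voltage-divider rule, V = 10.3 × 30.10/31.51 = 9.839 V.

V ≈ 9.84 V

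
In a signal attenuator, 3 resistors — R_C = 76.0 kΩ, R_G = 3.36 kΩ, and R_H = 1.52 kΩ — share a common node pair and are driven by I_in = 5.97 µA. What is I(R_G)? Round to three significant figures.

I ≈ 1.83 µA

ΣG = 1/76.0 + 1/3.36 + 1/1.52 = 0.9687.
R_G takes the fraction G_k/ΣG = 0.2976/0.9687 = 0.3072, so I = 5.97 × 0.3072 = 1.834 µA.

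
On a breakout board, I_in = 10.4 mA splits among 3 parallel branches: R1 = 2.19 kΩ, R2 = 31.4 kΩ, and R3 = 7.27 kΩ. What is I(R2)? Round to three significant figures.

Total conductance ΣG = 1/2.19 + 1/31.4 + 1/7.27 = 0.6260 (units of 1/kΩ).
R2 takes the fraction G_k/ΣG = 0.03185/0.6260 = 0.05087, so I = 10.4 × 0.05087 = 0.5291 mA.

I ≈ 0.529 mA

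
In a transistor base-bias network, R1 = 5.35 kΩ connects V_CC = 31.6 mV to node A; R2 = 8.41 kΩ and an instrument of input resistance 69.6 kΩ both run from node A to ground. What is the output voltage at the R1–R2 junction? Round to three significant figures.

The load sits in parallel with R2, giving an effective lower resistance R2' = R2·R_L/(R2+R_L) = 7.503 kΩ.
Now apply the divider: V_out = 31.6 × 0.5838 = 18.45 mV.
(Unloaded it would be 19.3 mV; the load pulls it down.)

V_out ≈ 18.4 mV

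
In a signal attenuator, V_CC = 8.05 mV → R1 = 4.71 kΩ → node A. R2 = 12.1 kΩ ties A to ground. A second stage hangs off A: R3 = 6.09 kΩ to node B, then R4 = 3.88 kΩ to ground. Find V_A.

Looking into the second stage from A: R3 + R4 = 9.970 kΩ appears in parallel with R2.
Effective lower resistance at A: R2 ‖ 9.970 = 5.466 kΩ.
V_A = 8.05 × 5.466/(4.71 + 5.466) = 4.324 mV.

V_A ≈ 4.32 mV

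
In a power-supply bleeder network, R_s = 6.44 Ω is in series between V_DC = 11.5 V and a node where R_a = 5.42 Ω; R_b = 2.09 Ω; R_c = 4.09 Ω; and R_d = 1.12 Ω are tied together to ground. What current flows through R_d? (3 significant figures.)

I ≈ 0.815 A

Equivalent of the parallel group: R_p = 0.5555 Ω.
V_A by voltage divider: V_A = 11.5 × 0.5555/(6.44 + 0.5555) = 0.9131 V.
I(R_d) = V_A / R_d = 0.9131/1.12 = 0.8153 A.
(Check via current divider: I_total = 1.644 A; share G_k/ΣG = 0.4959 → same result.)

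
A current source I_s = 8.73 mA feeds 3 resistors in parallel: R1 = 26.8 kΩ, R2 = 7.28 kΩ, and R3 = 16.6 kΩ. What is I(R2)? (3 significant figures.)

ΣG = 1/26.8 + 1/7.28 + 1/16.6 = 0.2349.
Current divider: I(R2) = I_s · G_k/ΣG = 8.73 × (0.1374/0.2349) = 8.73 × 0.5847 = 5.105 mA.

I ≈ 5.10 mA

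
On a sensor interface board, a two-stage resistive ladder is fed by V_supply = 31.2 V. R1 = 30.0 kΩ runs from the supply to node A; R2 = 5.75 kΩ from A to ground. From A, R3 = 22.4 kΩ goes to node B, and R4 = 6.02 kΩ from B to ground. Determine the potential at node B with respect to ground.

V_B ≈ 0.909 V

The second stage (R3 + R4 = 28.42 kΩ) loads node A in parallel with R2.
R2 ‖ (R3+R4) = 4.782 kΩ.
V_A = 31.2 × 4.782/(30.0 + 4.782) = 4.290 V.
V_B = V_A × 0.2118 = 0.9087 V.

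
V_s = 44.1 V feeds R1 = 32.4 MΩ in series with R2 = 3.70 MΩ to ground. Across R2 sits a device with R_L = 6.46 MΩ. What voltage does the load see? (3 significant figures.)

The load sits in parallel with R2, giving an effective lower resistance R2' = R2·R_L/(R2+R_L) = 2.353 MΩ.
Voltage divider with the loaded lower leg: V_out = 44.1 × 2.353/(32.4 + 2.353) = 44.1 × 0.06769 = 2.985 V.
(Unloaded it would be 4.52 V; the load pulls it down.)

V_out ≈ 2.99 V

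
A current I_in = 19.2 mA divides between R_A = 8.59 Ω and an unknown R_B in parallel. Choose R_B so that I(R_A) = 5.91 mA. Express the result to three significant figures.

In a two-way split, I_A/I_in = R_B/(R_A + R_B).
5.91/19.2 = R_B/(R_A + R_B) → R_B = R_A · (0.3078)/(1 − 0.3078) = 8.59 × 0.4447 = 3.820 Ω.

R_B ≈ 3.82 Ω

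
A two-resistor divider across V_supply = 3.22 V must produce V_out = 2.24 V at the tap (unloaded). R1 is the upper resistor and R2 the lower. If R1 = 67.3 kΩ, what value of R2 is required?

Required fraction k = V_out/V_supply = 0.6957.
R2 = R1 · 0.6957/(1 − 0.6957) = 153.8 kΩ.

R2 ≈ 154 kΩ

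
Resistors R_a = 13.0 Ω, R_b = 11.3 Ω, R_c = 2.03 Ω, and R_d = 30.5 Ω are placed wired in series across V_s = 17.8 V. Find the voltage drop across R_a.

V ≈ 4.07 V

ΣR = 13.0 + 11.3 + 2.03 + 30.5 = 56.83 Ω.
By the voltage-divider rule, V = 17.8 × 13.00/56.83 = 4.072 V.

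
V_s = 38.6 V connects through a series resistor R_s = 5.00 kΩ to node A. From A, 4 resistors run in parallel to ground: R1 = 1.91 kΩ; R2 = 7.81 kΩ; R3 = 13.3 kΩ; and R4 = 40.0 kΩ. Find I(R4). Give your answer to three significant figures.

I ≈ 0.203 mA

Combine the parallel branches: R_p = (1/1.91 + 1/7.81 + 1/13.3 + 1/40.0)⁻¹ = 1.330 kΩ.
Node voltage V_A = V_s · R_p/(R_s + R_p) = 38.6 × 0.2101 = 8.111 V.
I(R4) = V_A / R4 = 8.111/40.0 = 0.2028 mA.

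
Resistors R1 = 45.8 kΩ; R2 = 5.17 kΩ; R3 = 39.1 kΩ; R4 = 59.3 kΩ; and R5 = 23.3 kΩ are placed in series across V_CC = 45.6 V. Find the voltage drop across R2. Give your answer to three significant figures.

V ≈ 1.37 V

Series total: ΣR = 45.8 + 5.17 + 39.1 + 59.3 + 23.3 = 172.7 kΩ.
By the voltage-divider rule, V = 45.6 × 5.170/172.7 = 1.365 V.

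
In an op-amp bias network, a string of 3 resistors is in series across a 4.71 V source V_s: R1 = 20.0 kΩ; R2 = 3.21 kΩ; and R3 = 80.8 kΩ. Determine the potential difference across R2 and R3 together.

V ≈ 3.80 V

Total series resistance ΣR = 20.0 + 3.21 + 80.8 = 104.0 kΩ.
R_{R2..R3} = 3.21 + 80.8 = 84.01 kΩ.
Voltage divider: V = V_s · (84.01 / 104.0) = 4.71 × 0.8077 = 3.804 V.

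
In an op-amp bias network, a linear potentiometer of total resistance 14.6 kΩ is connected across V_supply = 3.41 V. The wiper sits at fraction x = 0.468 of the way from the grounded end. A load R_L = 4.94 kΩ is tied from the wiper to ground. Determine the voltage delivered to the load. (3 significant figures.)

The pot divides into 7.767 kΩ above the wiper and 6.833 kΩ below.
Lower segment in parallel with the load: 6.833 ‖ 4.94 = 2.867 kΩ.
V_out = 3.41 × 2.867/(7.767 + 2.867) = 0.9194 V.

V_out ≈ 0.919 V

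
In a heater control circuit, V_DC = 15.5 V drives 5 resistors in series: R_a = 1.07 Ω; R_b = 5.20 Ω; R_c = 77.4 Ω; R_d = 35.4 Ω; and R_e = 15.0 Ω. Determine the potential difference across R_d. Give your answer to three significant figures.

V ≈ 4.09 V

Series total: ΣR = 1.07 + 5.20 + 77.4 + 35.4 + 15.0 = 134.1 Ω.
By the voltage-divider rule, V = 15.5 × 35.40/134.1 = 4.093 V.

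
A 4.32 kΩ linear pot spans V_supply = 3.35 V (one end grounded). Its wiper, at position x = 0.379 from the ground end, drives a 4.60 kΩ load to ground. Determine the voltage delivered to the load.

V_out ≈ 1.04 V

Split the track: R_lower = x·R_p = 1.637 kΩ, R_upper = (1−x)·R_p = 2.683 kΩ.
R_L loads the lower segment: effective lower R = 1.207 kΩ.
Loaded-divider output: V_out = 3.35 × 0.3104 = 1.040 V.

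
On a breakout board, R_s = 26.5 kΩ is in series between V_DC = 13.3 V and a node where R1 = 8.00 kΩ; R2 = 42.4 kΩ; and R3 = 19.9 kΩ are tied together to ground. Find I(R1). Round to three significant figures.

I ≈ 0.265 mA

Equivalent of the parallel group: R_p = 5.029 kΩ.
Node voltage V_A = V_DC · R_p/(R_s + R_p) = 13.3 × 0.1595 = 2.121 V.
I(R1) = V_A / R1 = 2.121/8.00 = 0.2652 mA.
(Check via current divider: I_total = 0.4218 mA; share G_k/ΣG = 0.6287 → same result.)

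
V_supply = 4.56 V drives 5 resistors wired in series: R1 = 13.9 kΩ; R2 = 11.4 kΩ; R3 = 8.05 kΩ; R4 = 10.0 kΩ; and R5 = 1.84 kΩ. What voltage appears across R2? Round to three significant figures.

V ≈ 1.15 V

Series total: ΣR = 13.9 + 11.4 + 8.05 + 10.0 + 1.84 = 45.19 kΩ.
V = V_supply · R/ΣR = 4.56 × 0.2523 = 1.150 V.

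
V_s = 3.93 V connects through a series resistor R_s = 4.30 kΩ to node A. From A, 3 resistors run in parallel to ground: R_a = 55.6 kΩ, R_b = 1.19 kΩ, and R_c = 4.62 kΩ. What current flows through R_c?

I ≈ 0.151 mA

Combine the parallel branches: R_p = (1/55.6 + 1/1.19 + 1/4.62)⁻¹ = 0.9304 kΩ.
V_A = 3.93 × 0.9304/5.230 = 0.6991 V.
Branch current I = V_A/R_c = 0.6991/4.62 = 0.1513 mA.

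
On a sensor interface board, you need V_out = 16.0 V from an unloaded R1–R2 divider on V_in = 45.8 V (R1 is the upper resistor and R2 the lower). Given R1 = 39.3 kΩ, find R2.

The divider ratio is R2/(R1+R2) = 16.0/45.8 = 0.3493.
R2 = R1 · 0.3493/(1 − 0.3493) = 21.10 kΩ.

R2 ≈ 21.1 kΩ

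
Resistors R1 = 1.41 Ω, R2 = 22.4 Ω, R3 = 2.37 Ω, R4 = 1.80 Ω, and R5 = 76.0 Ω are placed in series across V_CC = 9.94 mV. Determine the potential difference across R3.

Series total: ΣR = 1.41 + 22.4 + 2.37 + 1.80 + 76.0 = 104.0 Ω.
V = V_CC · R/ΣR = 9.94 × 0.02279 = 0.2266 mV.

V ≈ 0.227 mV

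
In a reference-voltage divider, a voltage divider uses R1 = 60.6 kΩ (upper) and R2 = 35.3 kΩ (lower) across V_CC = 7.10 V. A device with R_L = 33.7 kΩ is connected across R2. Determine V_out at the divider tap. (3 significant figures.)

V_out ≈ 1.57 V

The load sits in parallel with R2, giving an effective lower resistance R2' = R2·R_L/(R2+R_L) = 17.24 kΩ.
Now apply the divider: V_out = 7.10 × 0.2215 = 1.573 V.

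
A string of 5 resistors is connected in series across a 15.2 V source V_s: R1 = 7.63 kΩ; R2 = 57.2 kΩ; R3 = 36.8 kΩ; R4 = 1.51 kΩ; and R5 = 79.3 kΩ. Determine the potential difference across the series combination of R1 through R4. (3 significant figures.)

Series total: ΣR = 7.63 + 57.2 + 36.8 + 1.51 + 79.3 = 182.4 kΩ.
R_{R1..R4} = 7.63 + 57.2 + 36.8 + 1.51 = 103.1 kΩ.
Voltage divider: V = V_s · (103.1 / 182.4) = 15.2 × 0.5653 = 8.593 V.

V ≈ 8.59 V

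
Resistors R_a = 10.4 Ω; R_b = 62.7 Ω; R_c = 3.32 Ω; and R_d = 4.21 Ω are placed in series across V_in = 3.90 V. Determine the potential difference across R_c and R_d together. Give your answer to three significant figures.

V ≈ 0.364 V

Series total: ΣR = 10.4 + 62.7 + 3.32 + 4.21 = 80.63 Ω.
R_{R_c..R_d} = 3.32 + 4.21 = 7.530 Ω.
By the voltage-divider rule, V = 3.90 × 7.530/80.63 = 0.3642 V.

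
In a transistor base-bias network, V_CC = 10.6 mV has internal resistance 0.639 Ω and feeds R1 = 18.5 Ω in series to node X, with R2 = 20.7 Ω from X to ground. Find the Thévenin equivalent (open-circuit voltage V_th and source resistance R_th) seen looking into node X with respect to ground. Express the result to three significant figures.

V_th ≈ 5.51 mV, R_th ≈ 9.94 Ω

R1' = 0.639 + 18.5 = 19.14 Ω (source resistance + R1).
Open-circuit (no load on X): V_th = V_CC · R2/(R1' + R2) = 10.6 × 20.7/(19.14 + 20.7) = 5.508 mV.
Looking into X with the source shorted: R_th = R1'·R2/(R1'+R2) = 19.14 × 20.7/39.84 = 9.944 Ω.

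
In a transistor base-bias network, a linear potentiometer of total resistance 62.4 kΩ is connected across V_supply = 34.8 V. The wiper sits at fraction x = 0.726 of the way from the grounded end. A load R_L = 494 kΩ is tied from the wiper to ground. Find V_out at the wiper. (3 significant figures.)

Split the track: R_lower = x·R_p = 45.30 kΩ, R_upper = (1−x)·R_p = 17.10 kΩ.
R_L loads the lower segment: effective lower R = 41.50 kΩ.
V_out = 34.8 × 41.50/(17.10 + 41.50) = 24.65 V.

V_out ≈ 24.6 V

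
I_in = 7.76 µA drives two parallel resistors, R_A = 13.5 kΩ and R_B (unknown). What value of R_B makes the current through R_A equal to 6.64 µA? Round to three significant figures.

In a two-way split, I_A/I_in = R_B/(R_A + R_B).
6.64/7.76 = R_B/(R_A + R_B) → R_B = R_A · (0.8557)/(1 − 0.8557) = 13.5 × 5.929 = 80.04 kΩ.

R_B ≈ 80.0 kΩ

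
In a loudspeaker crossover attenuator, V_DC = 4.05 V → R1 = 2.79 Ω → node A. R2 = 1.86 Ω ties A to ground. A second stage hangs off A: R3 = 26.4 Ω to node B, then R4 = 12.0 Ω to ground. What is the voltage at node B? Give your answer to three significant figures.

V_B ≈ 0.492 V

Looking into the second stage from A: R3 + R4 = 38.40 Ω appears in parallel with R2.
Effective lower resistance at A: R2 ‖ 38.40 = 1.774 Ω.
V_A = 4.05 × 1.774/(2.79 + 1.774) = 1.574 V.
V_B = V_A × 0.3125 = 0.4920 V.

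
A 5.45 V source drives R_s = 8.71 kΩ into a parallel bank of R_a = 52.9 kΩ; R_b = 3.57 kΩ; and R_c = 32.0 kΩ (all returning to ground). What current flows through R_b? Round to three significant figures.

Parallel bank: R_p = 1/(1/52.9 + 1/3.57 + 1/32.0) = 3.028 kΩ.
V_A = 5.45 × 3.028/11.74 = 1.406 V.
I(R_b) = V_A / R_b = 1.406/3.57 = 0.3938 mA.

I ≈ 0.394 mA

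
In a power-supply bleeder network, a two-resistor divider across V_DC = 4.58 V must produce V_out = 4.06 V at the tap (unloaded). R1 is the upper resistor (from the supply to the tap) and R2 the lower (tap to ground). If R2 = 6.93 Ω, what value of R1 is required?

V_out/V_DC = R2/(R1+R2) = 0.8865.
Rearranging, R1 = R2·(1−k)/k = 6.93 × 0.1281 = 0.8876 Ω.

R1 ≈ 0.888 Ω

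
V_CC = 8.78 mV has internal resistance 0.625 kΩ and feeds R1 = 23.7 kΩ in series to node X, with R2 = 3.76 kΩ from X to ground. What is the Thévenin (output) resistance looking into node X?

R_th ≈ 3.26 kΩ

R1' = 0.625 + 23.7 = 24.32 kΩ (source resistance + R1).
With V_CC suppressed (replaced by a short), R_th = R1' ‖ R2 = (24.32 × 3.76)/(24.32 + 3.76) = 3.257 kΩ.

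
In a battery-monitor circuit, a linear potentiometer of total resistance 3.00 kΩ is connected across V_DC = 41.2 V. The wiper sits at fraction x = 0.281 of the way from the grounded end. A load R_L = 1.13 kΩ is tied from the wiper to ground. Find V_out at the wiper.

Lower segment x·R_p = 0.8430 kΩ; upper segment (1−x)·R_p = 2.157 kΩ.
Lower segment in parallel with the load: 0.8430 ‖ 1.13 = 0.4828 kΩ.
Then V_out = V_DC · 0.4828/(2.157 + 0.4828) = 7.535 V.

V_out ≈ 7.54 V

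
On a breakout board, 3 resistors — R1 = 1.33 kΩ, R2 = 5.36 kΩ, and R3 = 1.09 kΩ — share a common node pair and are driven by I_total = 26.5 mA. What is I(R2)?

ΣG = 1/1.33 + 1/5.36 + 1/1.09 = 1.856.
By the current-divider rule, I = I_total · G_k/ΣG = 26.5 × 0.1005 = 2.664 mA.

I ≈ 2.66 mA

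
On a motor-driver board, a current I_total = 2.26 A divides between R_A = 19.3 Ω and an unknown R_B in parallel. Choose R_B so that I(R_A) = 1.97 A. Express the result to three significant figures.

R_B ≈ 131 Ω

In a two-way split, I_A/I_total = R_B/(R_A + R_B).
With f = 0.8717, R_B = R_A · f/(1−f) = 19.3 × 6.793 = 131.1 Ω.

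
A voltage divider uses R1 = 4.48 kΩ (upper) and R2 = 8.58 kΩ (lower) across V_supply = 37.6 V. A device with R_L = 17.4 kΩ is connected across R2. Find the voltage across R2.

First combine the lower leg with the load: R2 ‖ R_L = 5.746 kΩ.
Voltage divider with the loaded lower leg: V_out = 37.6 × 5.746/(4.48 + 5.746) = 37.6 × 0.5619 = 21.13 V.

V_out ≈ 21.1 V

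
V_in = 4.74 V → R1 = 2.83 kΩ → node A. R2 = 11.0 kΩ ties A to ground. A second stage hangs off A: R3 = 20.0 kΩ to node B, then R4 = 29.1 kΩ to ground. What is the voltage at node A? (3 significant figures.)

The second stage (R3 + R4 = 49.10 kΩ) loads node A in parallel with R2.
R2 ‖ (R3+R4) = 8.987 kΩ.
First divider: V_A = V_in · 8.987/(2.83 + 8.987) = 3.605 V.

V_A ≈ 3.60 V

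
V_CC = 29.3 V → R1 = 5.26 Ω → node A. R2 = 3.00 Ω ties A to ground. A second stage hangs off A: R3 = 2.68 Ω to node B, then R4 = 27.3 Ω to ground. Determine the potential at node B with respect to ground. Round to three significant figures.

Node A sees R2 in parallel with the series input of stage 2, R3 + R4 = 29.98 Ω.
R2 ‖ (R3+R4) = 2.727 Ω.
First divider: V_A = V_CC · 2.727/(5.26 + 2.727) = 10.00 V.
Then the unloaded second divider: V_B = V_A × R4/(R3+R4) = 10.00 × 0.9106 = 9.110 V.

V_B ≈ 9.11 V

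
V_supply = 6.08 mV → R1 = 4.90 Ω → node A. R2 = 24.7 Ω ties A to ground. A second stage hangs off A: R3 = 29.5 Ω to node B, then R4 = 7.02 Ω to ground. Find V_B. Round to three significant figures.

The second stage (R3 + R4 = 36.52 Ω) loads node A in parallel with R2.
Effective lower resistance at A: R2 ‖ 36.52 = 14.73 Ω.
So V_A = 6.08 × 0.7504 = 4.563 mV.
Stage 2 is unloaded, so V_B = V_A · R4/(R3+R4) = 4.563 × 7.02/36.52 = 0.8771 mV.

V_B ≈ 0.877 mV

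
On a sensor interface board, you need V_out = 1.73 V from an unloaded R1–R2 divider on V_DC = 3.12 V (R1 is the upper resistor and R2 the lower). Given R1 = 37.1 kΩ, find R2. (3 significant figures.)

The divider ratio is R2/(R1+R2) = 1.73/3.12 = 0.5545.
R2 = R1 · 0.5545/(1 − 0.5545) = 46.17 kΩ.

R2 ≈ 46.2 kΩ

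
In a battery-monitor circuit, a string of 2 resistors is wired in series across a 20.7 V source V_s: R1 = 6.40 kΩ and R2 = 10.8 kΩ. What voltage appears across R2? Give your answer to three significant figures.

V ≈ 13.0 V

Series total: ΣR = 6.40 + 10.8 = 17.20 kΩ.
By the voltage-divider rule, V = 20.7 × 10.80/17.20 = 13.00 V.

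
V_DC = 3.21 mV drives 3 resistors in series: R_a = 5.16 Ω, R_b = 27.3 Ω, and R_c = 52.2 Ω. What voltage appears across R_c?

V ≈ 1.98 mV

Series total: ΣR = 5.16 + 27.3 + 52.2 = 84.66 Ω.
Voltage divider: V = V_DC · (52.20 / 84.66) = 3.21 × 0.6166 = 1.979 mV.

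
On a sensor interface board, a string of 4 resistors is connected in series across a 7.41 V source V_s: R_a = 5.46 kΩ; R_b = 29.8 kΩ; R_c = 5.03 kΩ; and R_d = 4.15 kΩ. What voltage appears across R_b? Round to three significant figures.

V ≈ 4.97 V

ΣR = 5.46 + 29.8 + 5.03 + 4.15 = 44.44 kΩ.
By the voltage-divider rule, V = 7.41 × 29.80/44.44 = 4.969 V.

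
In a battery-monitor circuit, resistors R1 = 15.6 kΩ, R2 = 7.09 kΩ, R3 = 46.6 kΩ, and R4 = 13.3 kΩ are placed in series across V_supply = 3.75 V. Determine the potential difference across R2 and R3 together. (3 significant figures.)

V ≈ 2.44 V

ΣR = 15.6 + 7.09 + 46.6 + 13.3 = 82.59 kΩ.
R_{R2..R3} = 7.09 + 46.6 = 53.69 kΩ.
V = V_supply · R/ΣR = 3.75 × 0.6501 = 2.438 V.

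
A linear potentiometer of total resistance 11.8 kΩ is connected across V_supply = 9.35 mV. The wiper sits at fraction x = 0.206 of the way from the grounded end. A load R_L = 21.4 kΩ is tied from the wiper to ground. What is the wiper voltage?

Lower segment x·R_p = 2.431 kΩ; upper segment (1−x)·R_p = 9.369 kΩ.
(x·R_p) ‖ R_L = 2.183 kΩ.
V_out = 9.35 × 2.183/(9.369 + 2.183) = 1.767 mV.

V_out ≈ 1.77 mV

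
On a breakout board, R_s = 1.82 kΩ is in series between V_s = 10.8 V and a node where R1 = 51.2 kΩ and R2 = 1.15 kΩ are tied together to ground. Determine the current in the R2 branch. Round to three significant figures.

I ≈ 3.59 mA

Combine the parallel branches: R_p = (1/51.2 + 1/1.15)⁻¹ = 1.125 kΩ.
V_A = 10.8 × 1.125/2.945 = 4.125 V.
Branch current I = V_A/R2 = 4.125/1.15 = 3.587 mA.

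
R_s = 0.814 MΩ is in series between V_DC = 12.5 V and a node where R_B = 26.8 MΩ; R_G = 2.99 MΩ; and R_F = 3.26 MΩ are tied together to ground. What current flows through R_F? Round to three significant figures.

I ≈ 2.47 µA

Combine the parallel branches: R_p = (1/26.8 + 1/2.99 + 1/3.26)⁻¹ = 1.474 MΩ.
V_A = 12.5 × 1.474/2.288 = 8.053 V.
I(R_F) = V_A / R_F = 8.053/3.26 = 2.470 µA.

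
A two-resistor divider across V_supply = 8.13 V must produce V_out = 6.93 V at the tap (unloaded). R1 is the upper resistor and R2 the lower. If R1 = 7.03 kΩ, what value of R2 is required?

R2 ≈ 40.6 kΩ

V_out/V_supply = R2/(R1+R2) = 0.8524.
Rearranging, R2 = R1·k/(1−k) = 7.03 × 5.775 = 40.60 kΩ.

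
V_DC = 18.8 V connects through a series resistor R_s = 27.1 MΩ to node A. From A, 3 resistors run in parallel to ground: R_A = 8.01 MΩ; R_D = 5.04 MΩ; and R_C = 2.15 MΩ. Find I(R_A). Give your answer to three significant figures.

Combine the parallel branches: R_p = (1/8.01 + 1/5.04 + 1/2.15)⁻¹ = 1.268 MΩ.
V_A by voltage divider: V_A = 18.8 × 1.268/(27.1 + 1.268) = 0.8406 V.
Branch current I = V_A/R_A = 0.8406/8.01 = 0.1049 µA.

I ≈ 0.105 µA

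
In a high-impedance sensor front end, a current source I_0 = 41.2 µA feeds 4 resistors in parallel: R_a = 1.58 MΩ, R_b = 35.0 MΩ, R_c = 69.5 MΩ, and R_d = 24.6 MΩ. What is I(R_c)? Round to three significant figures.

Total conductance ΣG = 1/1.58 + 1/35.0 + 1/69.5 + 1/24.6 = 0.7165 (units of 1/MΩ).
By the current-divider rule, I = I_0 · G_k/ΣG = 41.2 × 0.02008 = 0.8273 µA.

I ≈ 0.827 µA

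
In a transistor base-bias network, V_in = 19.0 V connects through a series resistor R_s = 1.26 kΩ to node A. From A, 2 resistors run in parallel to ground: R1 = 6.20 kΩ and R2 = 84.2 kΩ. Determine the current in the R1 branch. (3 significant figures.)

Parallel bank: R_p = 1/(1/6.20 + 1/84.2) = 5.775 kΩ.
V_A = 19.0 × 5.775/7.035 = 15.60 V.
I(R1) = V_A / R1 = 15.60/6.20 = 2.516 mA.
(Check via current divider: I_total = 2.701 mA; share G_k/ΣG = 0.9314 → same result.)

I ≈ 2.52 mA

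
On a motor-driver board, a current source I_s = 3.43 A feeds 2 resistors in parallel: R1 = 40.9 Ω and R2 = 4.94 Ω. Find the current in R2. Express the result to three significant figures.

Two-branch current divider: I_k = I_s · R_other/(R_1 + R_2).
I(R2) = 3.43 × 40.9/(40.9 + 4.94) = 3.43 × 0.8922 = 3.060 A.

I ≈ 3.06 A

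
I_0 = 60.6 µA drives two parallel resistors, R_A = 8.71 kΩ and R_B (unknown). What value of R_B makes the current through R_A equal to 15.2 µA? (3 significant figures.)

In a two-way split, I_A/I_0 = R_B/(R_A + R_B).
With f = 0.2508, R_B = R_A · f/(1−f) = 8.71 × 0.3348 = 2.916 kΩ.

R_B ≈ 2.92 kΩ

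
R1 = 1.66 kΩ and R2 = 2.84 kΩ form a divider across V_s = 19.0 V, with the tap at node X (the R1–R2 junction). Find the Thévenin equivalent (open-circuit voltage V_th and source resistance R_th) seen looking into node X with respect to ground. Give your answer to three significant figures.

V_th ≈ 12.0 V, R_th ≈ 1.05 kΩ

V_th is the unloaded tap voltage: V_s · R2/(R1+R2) = 19.0 × 0.6311 = 11.99 V.
With V_s suppressed (replaced by a short), R_th = R1 ‖ R2 = (1.660 × 2.84)/(1.660 + 2.84) = 1.048 kΩ.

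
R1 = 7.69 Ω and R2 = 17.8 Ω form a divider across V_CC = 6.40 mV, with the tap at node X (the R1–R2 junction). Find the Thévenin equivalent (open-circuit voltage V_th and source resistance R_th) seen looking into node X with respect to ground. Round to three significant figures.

V_th ≈ 4.47 mV, R_th ≈ 5.37 Ω

V_th is the unloaded tap voltage: V_CC · R2/(R1+R2) = 6.40 × 0.6983 = 4.469 mV.
Looking into X with the source shorted: R_th = R1·R2/(R1+R2) = 7.690 × 17.8/25.49 = 5.370 Ω.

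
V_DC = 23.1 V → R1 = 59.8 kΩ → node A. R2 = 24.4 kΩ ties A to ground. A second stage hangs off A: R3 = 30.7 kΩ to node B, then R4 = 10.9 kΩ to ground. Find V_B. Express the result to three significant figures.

Node A sees R2 in parallel with the series input of stage 2, R3 + R4 = 41.60 kΩ.
Effective lower resistance at A: R2 ‖ 41.60 = 15.38 kΩ.
So V_A = 23.1 × 0.2046 = 4.726 V.
Stage 2 is unloaded, so V_B = V_A · R4/(R3+R4) = 4.726 × 10.9/41.60 = 1.238 V.

V_B ≈ 1.24 V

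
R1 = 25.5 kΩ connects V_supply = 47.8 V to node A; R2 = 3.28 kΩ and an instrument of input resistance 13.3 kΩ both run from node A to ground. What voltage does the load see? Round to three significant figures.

V_out ≈ 4.47 V

R2 ‖ R_L = (3.28 × 13.3)/(3.28 + 13.3) = 2.631 kΩ.
Now apply the divider: V_out = 47.8 × 0.09353 = 4.471 V.
(Unloaded it would be 5.45 V; the load pulls it down.)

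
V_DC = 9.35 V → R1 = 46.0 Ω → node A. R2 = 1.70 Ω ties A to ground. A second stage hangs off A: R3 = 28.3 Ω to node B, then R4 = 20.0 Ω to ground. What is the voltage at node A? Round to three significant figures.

The second stage (R3 + R4 = 48.30 Ω) loads node A in parallel with R2.
Effective lower resistance at A: R2 ‖ 48.30 = 1.642 Ω.
So V_A = 9.35 × 0.03447 = 0.3223 V.

V_A ≈ 0.322 V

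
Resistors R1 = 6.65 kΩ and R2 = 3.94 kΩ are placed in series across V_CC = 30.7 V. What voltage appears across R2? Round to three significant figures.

V ≈ 11.4 V

Total series resistance ΣR = 6.65 + 3.94 = 10.59 kΩ.
By the voltage-divider rule, V = 30.7 × 3.940/10.59 = 11.42 V.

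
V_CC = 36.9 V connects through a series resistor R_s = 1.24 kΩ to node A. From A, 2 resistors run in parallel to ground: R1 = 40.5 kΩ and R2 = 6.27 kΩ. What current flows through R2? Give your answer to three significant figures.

Parallel bank: R_p = 1/(1/40.5 + 1/6.27) = 5.429 kΩ.
V_A by voltage divider: V_A = 36.9 × 5.429/(1.24 + 5.429) = 30.04 V.
I(R2) = V_A / R2 = 30.04/6.27 = 4.791 mA.

I ≈ 4.79 mA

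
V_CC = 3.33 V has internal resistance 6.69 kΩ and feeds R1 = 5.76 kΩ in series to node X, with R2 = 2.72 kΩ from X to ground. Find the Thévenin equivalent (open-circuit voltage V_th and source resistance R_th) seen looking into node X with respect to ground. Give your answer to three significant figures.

R1' = 6.69 + 5.76 = 12.45 kΩ (source resistance + R1).
V_th is the unloaded tap voltage: V_CC · R2/(R1'+R2) = 3.33 × 0.1793 = 0.5971 V.
Zeroing V_CC shorts the top of R1' to ground, so R_th = R1' ‖ R2 = 2.232 kΩ.

V_th ≈ 0.597 V, R_th ≈ 2.23 kΩ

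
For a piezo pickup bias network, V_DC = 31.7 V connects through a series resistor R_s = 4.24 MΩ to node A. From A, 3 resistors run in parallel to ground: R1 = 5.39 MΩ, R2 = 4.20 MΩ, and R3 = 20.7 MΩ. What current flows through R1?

Equivalent of the parallel group: R_p = 2.119 MΩ.
V_A by voltage divider: V_A = 31.7 × 2.119/(4.24 + 2.119) = 10.56 V.
Branch current I = V_A/R1 = 10.56/5.39 = 1.960 µA.

I ≈ 1.96 µA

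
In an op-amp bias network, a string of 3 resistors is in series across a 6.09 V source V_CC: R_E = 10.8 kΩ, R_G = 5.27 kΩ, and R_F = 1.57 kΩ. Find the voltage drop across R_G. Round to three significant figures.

V ≈ 1.82 V

ΣR = 10.8 + 5.27 + 1.57 = 17.64 kΩ.
By the voltage-divider rule, V = 6.09 × 5.270/17.64 = 1.819 V.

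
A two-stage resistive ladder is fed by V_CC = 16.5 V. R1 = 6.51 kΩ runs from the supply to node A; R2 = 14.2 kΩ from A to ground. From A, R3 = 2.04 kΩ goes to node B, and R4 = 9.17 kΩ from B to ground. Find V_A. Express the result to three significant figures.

V_A ≈ 8.09 V

The second stage (R3 + R4 = 11.21 kΩ) loads node A in parallel with R2.
Effective lower resistance at A: R2 ‖ 11.21 = 6.265 kΩ.
First divider: V_A = V_CC · 6.265/(6.51 + 6.265) = 8.091 V.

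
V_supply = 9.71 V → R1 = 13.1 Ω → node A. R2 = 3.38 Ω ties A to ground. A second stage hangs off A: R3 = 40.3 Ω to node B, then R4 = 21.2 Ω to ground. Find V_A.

The second stage (R3 + R4 = 61.50 Ω) loads node A in parallel with R2.
Effective lower resistance at A: R2 ‖ 61.50 = 3.204 Ω.
V_A = 9.71 × 3.204/(13.1 + 3.204) = 1.908 V.

V_A ≈ 1.91 V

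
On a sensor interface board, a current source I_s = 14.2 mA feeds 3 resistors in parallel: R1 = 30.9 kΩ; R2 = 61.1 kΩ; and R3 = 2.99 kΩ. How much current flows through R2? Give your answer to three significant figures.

Total conductance ΣG = 1/30.9 + 1/61.1 + 1/2.99 = 0.3832 (units of 1/kΩ).
By the current-divider rule, I = I_s · G_k/ΣG = 14.2 × 0.04271 = 0.6065 mA.

I ≈ 0.607 mA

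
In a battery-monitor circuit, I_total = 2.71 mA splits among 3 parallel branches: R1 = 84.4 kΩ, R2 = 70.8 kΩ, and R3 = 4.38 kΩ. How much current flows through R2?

I ≈ 0.151 mA

Conductances: ΣG = 1/84.4 + 1/70.8 + 1/4.38 = 0.2543 (1/kΩ).
By the current-divider rule, I = I_total · G_k/ΣG = 2.71 × 0.05555 = 0.1505 mA.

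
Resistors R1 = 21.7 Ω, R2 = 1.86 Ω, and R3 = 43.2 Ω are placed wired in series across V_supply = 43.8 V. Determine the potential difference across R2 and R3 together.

V ≈ 29.6 V

ΣR = 21.7 + 1.86 + 43.2 = 66.76 Ω.
R_{R2..R3} = 1.86 + 43.2 = 45.06 Ω.
By the voltage-divider rule, V = 43.8 × 45.06/66.76 = 29.56 V.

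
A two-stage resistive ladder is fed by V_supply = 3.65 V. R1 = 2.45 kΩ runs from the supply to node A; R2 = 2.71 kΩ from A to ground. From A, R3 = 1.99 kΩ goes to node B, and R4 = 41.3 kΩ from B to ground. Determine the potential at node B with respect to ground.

V_B ≈ 1.78 V

Node A sees R2 in parallel with the series input of stage 2, R3 + R4 = 43.29 kΩ.
R2 ‖ (R3+R4) = 2.550 kΩ.
V_A = 3.65 × 2.550/(2.45 + 2.550) = 1.862 V.
Then the unloaded second divider: V_B = V_A × R4/(R3+R4) = 1.862 × 0.9540 = 1.776 V.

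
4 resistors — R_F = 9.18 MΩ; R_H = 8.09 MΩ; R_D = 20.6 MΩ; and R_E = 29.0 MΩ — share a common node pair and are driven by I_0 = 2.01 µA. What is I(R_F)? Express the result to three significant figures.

Total conductance ΣG = 1/9.18 + 1/8.09 + 1/20.6 + 1/29.0 = 0.3156 (units of 1/MΩ).
R_F takes the fraction G_k/ΣG = 0.1089/0.3156 = 0.3452, so I = 2.01 × 0.3452 = 0.6938 µA.

I ≈ 0.694 µA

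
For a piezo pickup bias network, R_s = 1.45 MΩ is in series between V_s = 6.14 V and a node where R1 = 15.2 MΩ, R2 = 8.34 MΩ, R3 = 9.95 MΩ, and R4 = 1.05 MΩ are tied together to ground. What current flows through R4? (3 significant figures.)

Equivalent of the parallel group: R_p = 0.8074 MΩ.
V_A = 6.14 × 0.8074/2.257 = 2.196 V.
I(R4) = V_A / R4 = 2.196/1.05 = 2.091 µA.

I ≈ 2.09 µA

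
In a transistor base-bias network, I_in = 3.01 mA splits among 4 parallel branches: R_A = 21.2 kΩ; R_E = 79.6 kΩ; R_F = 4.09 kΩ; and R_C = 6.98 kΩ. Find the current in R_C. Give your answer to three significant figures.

I ≈ 0.964 mA

Total conductance ΣG = 1/21.2 + 1/79.6 + 1/4.09 + 1/6.98 = 0.4475 (units of 1/kΩ).
R_C takes the fraction G_k/ΣG = 0.1433/0.4475 = 0.3202, so I = 3.01 × 0.3202 = 0.9637 mA.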